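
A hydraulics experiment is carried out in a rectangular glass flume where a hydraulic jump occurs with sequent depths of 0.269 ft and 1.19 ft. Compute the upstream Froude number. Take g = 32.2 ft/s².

For a rectangular channel the momentum equation gives q² = ½·g·y₁·y₂·(y₁ + y₂) = ½×32.2×0.269×1.19×1.46 = 7.52.
q = √7.52 = 2.74 ft²/s.
V₁ = q/y₁ = 10.2 ft/s; Fr₁ = V₁/√(g·y₁) = 3.46.

Fr₁ = 3.46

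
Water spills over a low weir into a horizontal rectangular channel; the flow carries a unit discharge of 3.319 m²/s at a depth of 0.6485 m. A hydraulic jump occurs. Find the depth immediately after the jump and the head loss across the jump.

V₁ = q/y₁ = 3.319/0.6485 = 5.118 m/s. Fr₁ = V₁/√(g·y₁) = 5.118/√(9.81×0.6485) = 2.029.
Sequent-depth ratio: y₂/y₁ = ½[√(1 + 8Fr₁²) − 1] = ½[√33.939 − 1] = 2.413.
y₂ = 2.413 × 0.6485 = 1.565 m.
Head loss: ΔE = (y₂ − y₁)³/(4y₁y₂) = (1.565 − 0.6485)³/(4×0.6485×1.565) = 0.7692/4.059 = 0.1895 m.

y₂ = 1.565 m; ΔE = 0.1895 m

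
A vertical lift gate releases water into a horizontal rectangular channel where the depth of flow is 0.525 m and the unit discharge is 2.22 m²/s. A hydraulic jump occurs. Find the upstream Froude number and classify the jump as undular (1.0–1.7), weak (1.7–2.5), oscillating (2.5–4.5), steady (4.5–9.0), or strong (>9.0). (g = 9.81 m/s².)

Fr₁ = 1.86; weak jump

V₁ = q/y₁ = 2.22/0.525 = 4.23 m/s. Fr₁ = V₁/√(g·y₁) = 4.23/√(9.81×0.525) = 1.86.
Fr₁ = 1.86 lies in the weak range.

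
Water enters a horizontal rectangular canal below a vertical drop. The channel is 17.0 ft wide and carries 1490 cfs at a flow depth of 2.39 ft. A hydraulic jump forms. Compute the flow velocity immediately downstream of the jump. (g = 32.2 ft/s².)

q = Q/b = 1490/17.0 = 87.6 ft²/s; V₁ = q/y₁ = 36.7 ft/s. Fr₁ = V₁/√(g·y₁) = 4.18.
Bélanger equation: y₂/y₁ = ½[√(1 + 8Fr₁²) − 1] = ½[√140.8 − 1] = 5.43.
y₂ = 5.43 × 2.39 = 13.0 ft.
V₂ = q/y₂ = 87.6/13.0 = 6.75 ft/s.

V₂ = 6.75 ft/s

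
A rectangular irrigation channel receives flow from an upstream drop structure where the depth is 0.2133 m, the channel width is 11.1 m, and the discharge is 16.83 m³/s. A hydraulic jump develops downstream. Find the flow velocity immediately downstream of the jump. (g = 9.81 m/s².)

q = Q/b = 16.83/11.1 = 1.516 m²/s; V₁ = q/y₁ = 7.108 m/s. Fr₁ = V₁/√(g·y₁) = 4.914.
Bélanger equation: y₂/y₁ = ½[√(1 + 8Fr₁²) − 1] = ½[√194.18 − 1] = 6.467.
y₂ = 6.467 × 0.2133 = 1.380 m.
V₂ = q/y₂ = 1.516/1.380 = 1.099 m/s.

V₂ = 1.099 m/s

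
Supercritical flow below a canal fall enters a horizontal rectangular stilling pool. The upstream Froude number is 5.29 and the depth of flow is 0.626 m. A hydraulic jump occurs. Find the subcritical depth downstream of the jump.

Fr₁ = 5.29 (given).
By Bélanger, y₂/y₁ = ½[√(1 + 8Fr₁²) − 1] = ½[√224.9 − 1] = 7.00.
y₂ = 7.00 × 0.626 = 4.38 m.

y₂ = 4.38 m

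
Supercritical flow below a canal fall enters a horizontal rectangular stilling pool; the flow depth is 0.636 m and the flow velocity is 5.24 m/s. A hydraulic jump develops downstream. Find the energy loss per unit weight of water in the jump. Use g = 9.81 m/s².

ΔE = 0.218 m

Fr₁ = V₁/√(g·y₁) = 5.24/√(9.81×0.636) = 2.10.
From the momentum equation for a rectangular channel, y₂/y₁ = ½[√(1 + 8Fr₁²) − 1] = ½[√36.21 − 1] = 2.51.
y₂ = 2.51 × 0.636 = 1.60 m.
q = V₁·y₁ = 5.24 × 0.636 = 3.33 m²/s. V₂ = q/y₂ = 3.33/1.60 = 2.09 m/s. E₁ = y₁ + V₁²/2g = 2.04 m; E₂ = y₂ + V₂²/2g = 1.82 m. ΔE = E₁ − E₂ = 0.218 m.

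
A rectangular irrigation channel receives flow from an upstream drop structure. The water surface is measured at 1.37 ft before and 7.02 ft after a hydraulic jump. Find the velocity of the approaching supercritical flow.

V₁ = 26.3 ft/s

For a rectangular channel the momentum equation gives q² = ½·g·y₁·y₂·(y₁ + y₂) = ½×32.2×1.37×7.02×8.39 = 1299.
q = √1299 = 36.0 ft²/s.
V₁ = q/y₁ = 36.0/1.37 = 26.3 ft/s.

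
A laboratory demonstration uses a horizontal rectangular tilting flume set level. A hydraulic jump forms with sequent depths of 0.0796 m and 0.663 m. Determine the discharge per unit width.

q = 0.438 m²/s

For a rectangular channel the momentum equation gives q² = ½·g·y₁·y₂·(y₁ + y₂) = ½×9.81×0.0796×0.663×0.743 = 0.192.
q = √0.192 = 0.438 m²/s.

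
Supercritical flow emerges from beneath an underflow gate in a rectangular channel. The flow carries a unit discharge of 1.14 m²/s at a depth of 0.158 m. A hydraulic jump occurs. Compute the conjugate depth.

V₁ = q/y₁ = 1.14/0.158 = 7.22 m/s. Fr₁ = V₁/√(g·y₁) = 7.22/√(9.81×0.158) = 5.80.
Bélanger equation: y₂/y₁ = ½[√(1 + 8Fr₁²) − 1] = ½[√269.7 − 1] = 7.71.
y₂ = 7.71 × 0.158 = 1.22 m.

y₂ = 1.22 m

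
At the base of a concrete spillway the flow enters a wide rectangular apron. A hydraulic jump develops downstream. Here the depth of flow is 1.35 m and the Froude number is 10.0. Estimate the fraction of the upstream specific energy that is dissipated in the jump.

ΔE/E₁ = 0.727 (72.7%)

Fr₁ = 10.0 (given).
Bélanger equation: y₂/y₁ = ½[√(1 + 8Fr₁²) − 1] = ½[√801.0 − 1] = 13.7.
y₂ = 13.7 × 1.35 = 18.4 m.
E₁ = y₁(1 + Fr₁²/2) = 1.35×(1 + 10.0²/2) = 68.9 m. ΔE = (y₂ − y₁)³/(4y₁y₂) = 50.1 m. ΔE/E₁ = 50.1/68.9 = 0.727.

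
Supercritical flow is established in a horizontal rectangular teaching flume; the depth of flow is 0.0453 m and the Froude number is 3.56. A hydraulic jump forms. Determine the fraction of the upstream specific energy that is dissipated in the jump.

Fr₁ = 3.56 (given).
Conjugate-depth relation: y₂/y₁ = ½[√(1 + 8Fr₁²) − 1] = ½[√102.4 − 1] = 4.56.
y₂ = 4.56 × 0.0453 = 0.207 m.
E₁ = y₁(1 + Fr₁²/2) = 0.0453×(1 + 3.56²/2) = 0.332 m. ΔE = (y₂ − y₁)³/(4y₁y₂) = 0.112 m. ΔE/E₁ = 0.112/0.332 = 0.337.

ΔE/E₁ = 0.337 (33.7%)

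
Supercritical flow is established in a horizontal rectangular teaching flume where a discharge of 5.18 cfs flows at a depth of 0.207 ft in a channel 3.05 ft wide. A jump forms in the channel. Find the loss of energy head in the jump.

q = Q/b = 5.18/3.05 = 1.70 ft²/s; V₁ = q/y₁ = 8.20 ft/s. Fr₁ = V₁/√(g·y₁) = 3.18.
Conjugate-depth relation: y₂/y₁ = ½[√(1 + 8Fr₁²) − 1] = ½[√81.79 − 1] = 4.02.
y₂ = 4.02 × 0.207 = 0.833 ft.
V₂ = q/y₂ = 1.70/0.833 = 2.04 ft/s. E₁ = y₁ + V₁²/2g = 1.25 ft; E₂ = y₂ + V₂²/2g = 0.897 ft. ΔE = E₁ − E₂ = 0.355 ft.

ΔE = 0.355 ft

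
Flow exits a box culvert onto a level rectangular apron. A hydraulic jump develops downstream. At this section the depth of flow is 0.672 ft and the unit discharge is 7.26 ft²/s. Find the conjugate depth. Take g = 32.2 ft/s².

V₁ = q/y₁ = 7.26/0.672 = 10.8 ft/s. Fr₁ = V₁/√(g·y₁) = 10.8/√(32.2×0.672) = 2.32.
Sequent-depth ratio: y₂/y₁ = ½[√(1 + 8Fr₁²) − 1] = ½[√44.15 − 1] = 2.82.
y₂ = 2.82 × 0.672 = 1.90 ft.

y₂ = 1.90 ft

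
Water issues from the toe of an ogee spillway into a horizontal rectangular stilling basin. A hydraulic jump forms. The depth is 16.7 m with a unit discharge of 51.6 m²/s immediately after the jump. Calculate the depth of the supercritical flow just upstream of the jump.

y₁ = 1.76 m

V₂ = q/y₂ = 51.6/16.7 = 3.09 m/s; Fr₂ = V₂/√(g·y₂) = 0.241.
Since the conjugate-depth ratio holds either way, y₁/y₂ = ½[√(1 + 8Fr₂²) − 1] = ½[√1.466 − 1] = 0.105.
y₁ = 0.105 × 16.7 = 1.76 m.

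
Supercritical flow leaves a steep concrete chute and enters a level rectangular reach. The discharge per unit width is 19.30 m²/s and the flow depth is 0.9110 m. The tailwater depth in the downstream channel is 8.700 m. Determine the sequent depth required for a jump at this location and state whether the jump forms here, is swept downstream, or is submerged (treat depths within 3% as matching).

y₂ = 8.686 m; the jump forms here

V₁ = q/y₁ = 19.30/0.9110 = 21.19 m/s. Fr₁ = V₁/√(g·y₁) = 21.19/√(9.81×0.9110) = 7.087.
By Bélanger, y₂/y₁ = ½[√(1 + 8Fr₁²) − 1] = ½[√402.77 − 1] = 9.535.
y₂ = 9.535 × 0.9110 = 8.686 m.
Tailwater y_tw = 8.700 m: y_tw ≈ y₂, so the jump forms here.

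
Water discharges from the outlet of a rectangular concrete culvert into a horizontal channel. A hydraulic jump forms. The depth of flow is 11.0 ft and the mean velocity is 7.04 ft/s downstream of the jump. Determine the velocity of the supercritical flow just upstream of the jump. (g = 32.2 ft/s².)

V₁ = 30.9 ft/s

Fr₂ = V₂/√(g·y₂) = 7.04/√(32.2×11.0) = 0.374.
The Bélanger relation is symmetric: y₁/y₂ = ½[√(1 + 8Fr₂²) − 1] = ½[√2.119 − 1] = 0.228.
y₁ = 0.228 × 11.0 = 2.51 ft.
V₁ = q/y₁ = 77.4/2.51 = 30.9 ft/s.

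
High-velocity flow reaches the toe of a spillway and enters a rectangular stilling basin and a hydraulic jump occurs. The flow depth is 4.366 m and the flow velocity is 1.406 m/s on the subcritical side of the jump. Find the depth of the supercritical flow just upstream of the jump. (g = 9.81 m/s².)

y₁ = 0.3714 m

Fr₂ = V₂/√(g·y₂) = 1.406/√(9.81×4.366) = 0.2148.
Applying the sequent-depth relation in reverse, y₁/y₂ = ½[√(1 + 8Fr₂²) − 1] = ½[√1.3692 − 1] = 0.08507.
y₁ = 0.08507 × 4.366 = 0.3714 m.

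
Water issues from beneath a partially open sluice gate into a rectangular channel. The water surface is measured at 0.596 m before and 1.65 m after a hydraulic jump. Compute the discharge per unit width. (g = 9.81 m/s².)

q = 3.29 m²/s

For a rectangular channel the momentum equation gives q² = ½·g·y₁·y₂·(y₁ + y₂) = ½×9.81×0.596×1.65×2.25 = 10.8.
q = √10.8 = 3.29 m²/s.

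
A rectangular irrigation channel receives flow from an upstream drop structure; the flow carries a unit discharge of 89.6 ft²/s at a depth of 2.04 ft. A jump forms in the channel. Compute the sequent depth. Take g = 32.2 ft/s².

V₁ = q/y₁ = 89.6/2.04 = 43.9 ft/s. Fr₁ = V₁/√(g·y₁) = 43.9/√(32.2×2.04) = 5.42.
By Bélanger, y₂/y₁ = ½[√(1 + 8Fr₁²) − 1] = ½[√235.9 − 1] = 7.18.
y₂ = 7.18 × 2.04 = 14.6 ft.

y₂ = 14.6 ft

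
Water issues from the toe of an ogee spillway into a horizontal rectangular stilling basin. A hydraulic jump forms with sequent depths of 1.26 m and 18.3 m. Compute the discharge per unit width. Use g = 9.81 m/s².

For a rectangular channel the momentum equation gives q² = ½·g·y₁·y₂·(y₁ + y₂) = ½×9.81×1.26×18.3×19.6 = 2212.
q = √2212 = 47.0 m²/s.

q = 47.0 m²/s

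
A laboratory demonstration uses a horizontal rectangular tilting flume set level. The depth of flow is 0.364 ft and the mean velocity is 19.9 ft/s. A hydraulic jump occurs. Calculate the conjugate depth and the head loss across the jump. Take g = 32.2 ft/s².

y₂ = 2.82 ft; ΔE = 3.59 ft

Fr₁ = V₁/√(g·y₁) = 19.9/√(32.2×0.364) = 5.81.
Sequent-depth ratio: y₂/y₁ = ½[√(1 + 8Fr₁²) − 1] = ½[√271.3 − 1] = 7.74.
y₂ = 7.74 × 0.364 = 2.82 ft.
Head loss: ΔE = (y₂ − y₁)³/(4y₁y₂) = (2.82 − 0.364)³/(4×0.364×2.82) = 14.7/4.10 = 3.59 ft.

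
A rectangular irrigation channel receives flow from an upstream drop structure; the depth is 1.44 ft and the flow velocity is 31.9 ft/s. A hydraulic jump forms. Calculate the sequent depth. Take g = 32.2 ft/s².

y₂ = 8.85 ft

Fr₁ = V₁/√(g·y₁) = 31.9/√(32.2×1.44) = 4.68.
Bélanger equation: y₂/y₁ = ½[√(1 + 8Fr₁²) − 1] = ½[√176.6 − 1] = 6.14.
y₂ = 6.14 × 1.44 = 8.85 ft.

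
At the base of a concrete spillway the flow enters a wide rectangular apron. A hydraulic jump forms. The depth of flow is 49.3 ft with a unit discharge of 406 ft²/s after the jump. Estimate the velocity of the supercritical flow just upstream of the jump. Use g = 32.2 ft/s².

V₂ = q/y₂ = 406/49.3 = 8.24 ft/s; Fr₂ = V₂/√(g·y₂) = 0.207.
Since the conjugate-depth ratio holds either way, y₁/y₂ = ½[√(1 + 8Fr₂²) − 1] = ½[√1.342 − 1] = 0.0792.
y₁ = 0.0792 × 49.3 = 3.90 ft.
V₁ = q/y₁ = 406/3.90 = 104 ft/s.

V₁ = 104 ft/s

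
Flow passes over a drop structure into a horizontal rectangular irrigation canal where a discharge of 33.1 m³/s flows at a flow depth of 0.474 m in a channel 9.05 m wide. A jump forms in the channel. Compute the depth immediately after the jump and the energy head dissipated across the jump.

y₂ = 2.17 m; ΔE = 1.19 m

q = Q/b = 33.1/9.05 = 3.66 m²/s; V₁ = q/y₁ = 7.72 m/s. Fr₁ = V₁/√(g·y₁) = 3.58.
From the momentum equation for a rectangular channel, y₂/y₁ = ½[√(1 + 8Fr₁²) − 1] = ½[√103.4 − 1] = 4.59.
y₂ = 4.59 × 0.474 = 2.17 m.
V₂ = q/y₂ = 3.66/2.17 = 1.68 m/s. E₁ = y₁ + V₁²/2g = 3.51 m; E₂ = y₂ + V₂²/2g = 2.32 m. ΔE = E₁ − E₂ = 1.19 m.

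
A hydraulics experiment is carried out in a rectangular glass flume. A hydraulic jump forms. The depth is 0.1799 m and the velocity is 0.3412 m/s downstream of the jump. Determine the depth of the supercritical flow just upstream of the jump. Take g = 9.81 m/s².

Fr₂ = V₂/√(g·y₂) = 0.3412/√(9.81×0.1799) = 0.2568.
The Bélanger relation is symmetric: y₁/y₂ = ½[√(1 + 8Fr₂²) − 1] = ½[√1.5277 − 1] = 0.1180.
y₁ = 0.1180 × 0.1799 = 0.02123 m.

y₁ = 0.02123 m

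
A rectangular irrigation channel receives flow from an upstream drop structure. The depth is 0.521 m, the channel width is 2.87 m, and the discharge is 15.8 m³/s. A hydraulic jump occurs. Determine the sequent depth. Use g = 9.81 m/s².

q = Q/b = 15.8/2.87 = 5.51 m²/s; V₁ = q/y₁ = 10.6 m/s. Fr₁ = V₁/√(g·y₁) = 4.67.
From the momentum equation for a rectangular channel, y₂/y₁ = ½[√(1 + 8Fr₁²) − 1] = ½[√175.8 − 1] = 6.13.
y₂ = 6.13 × 0.521 = 3.19 m.

y₂ = 3.19 m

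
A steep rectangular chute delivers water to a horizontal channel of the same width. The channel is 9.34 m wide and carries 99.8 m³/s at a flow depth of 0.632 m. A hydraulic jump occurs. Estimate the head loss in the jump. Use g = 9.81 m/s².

ΔE = 9.26 m

q = Q/b = 99.8/9.34 = 10.7 m²/s; V₁ = q/y₁ = 16.9 m/s. Fr₁ = V₁/√(g·y₁) = 6.79.
Conjugate-depth relation: y₂/y₁ = ½[√(1 + 8Fr₁²) − 1] = ½[√369.8 − 1] = 9.12.
y₂ = 9.12 × 0.632 = 5.76 m.
Head loss: ΔE = (y₂ − y₁)³/(4y₁y₂) = (5.76 − 0.632)³/(4×0.632×5.76) = 135/14.6 = 9.26 m.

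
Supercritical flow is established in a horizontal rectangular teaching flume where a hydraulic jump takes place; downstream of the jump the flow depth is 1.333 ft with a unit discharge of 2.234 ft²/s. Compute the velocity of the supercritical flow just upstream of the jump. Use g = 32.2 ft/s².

V₂ = q/y₂ = 2.234/1.333 = 1.676 ft/s; Fr₂ = V₂/√(g·y₂) = 0.2558.
From the momentum equation (using Fr₂), y₁/y₂ = ½[√(1 + 8Fr₂²) − 1] = ½[√1.5235 − 1] = 0.1171.
y₁ = 0.1171 × 1.333 = 0.1562 ft.
V₁ = q/y₁ = 2.234/0.1562 = 14.31 ft/s.

V₁ = 14.31 ft/s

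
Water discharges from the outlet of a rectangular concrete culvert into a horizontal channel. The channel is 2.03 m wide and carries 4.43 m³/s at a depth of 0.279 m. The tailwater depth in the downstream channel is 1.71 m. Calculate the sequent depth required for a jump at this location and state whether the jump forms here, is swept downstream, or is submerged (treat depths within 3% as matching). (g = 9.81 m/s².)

y₂ = 1.73 m; the jump forms here

q = Q/b = 4.43/2.03 = 2.18 m²/s; V₁ = q/y₁ = 7.82 m/s. Fr₁ = V₁/√(g·y₁) = 4.73.
Conjugate-depth relation: y₂/y₁ = ½[√(1 + 8Fr₁²) − 1] = ½[√179.8 − 1] = 6.20.
y₂ = 6.20 × 0.279 = 1.73 m.
Tailwater y_tw = 1.71 m: y_tw ≈ y₂, so the jump forms here.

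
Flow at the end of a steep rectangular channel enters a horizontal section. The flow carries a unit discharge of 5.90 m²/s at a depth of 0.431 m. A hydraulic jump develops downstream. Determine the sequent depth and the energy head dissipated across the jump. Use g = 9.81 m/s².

V₁ = q/y₁ = 5.90/0.431 = 13.7 m/s. Fr₁ = V₁/√(g·y₁) = 13.7/√(9.81×0.431) = 6.66.
Bélanger equation: y₂/y₁ = ½[√(1 + 8Fr₁²) − 1] = ½[√355.6 − 1] = 8.93.
y₂ = 8.93 × 0.431 = 3.85 m.
Head loss: ΔE = (y₂ − y₁)³/(4y₁y₂) = (3.85 − 0.431)³/(4×0.431×3.85) = 39.9/6.63 = 6.01 m.

y₂ = 3.85 m; ΔE = 6.01 m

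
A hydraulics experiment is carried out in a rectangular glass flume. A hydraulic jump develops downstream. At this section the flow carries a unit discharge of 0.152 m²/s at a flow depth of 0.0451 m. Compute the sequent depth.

V₁ = q/y₁ = 0.152/0.0451 = 3.37 m/s. Fr₁ = V₁/√(g·y₁) = 3.37/√(9.81×0.0451) = 5.07.
Sequent-depth ratio: y₂/y₁ = ½[√(1 + 8Fr₁²) − 1] = ½[√206.4 − 1] = 6.68.
y₂ = 6.68 × 0.0451 = 0.301 m.

y₂ = 0.301 m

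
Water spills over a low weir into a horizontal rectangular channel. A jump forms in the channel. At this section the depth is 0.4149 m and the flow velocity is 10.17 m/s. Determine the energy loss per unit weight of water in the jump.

ΔE = 2.810 m

Fr₁ = V₁/√(g·y₁) = 10.17/√(9.81×0.4149) = 5.041.
From the momentum equation for a rectangular channel, y₂/y₁ = ½[√(1 + 8Fr₁²) − 1] = ½[√204.29 − 1] = 6.647.
y₂ = 6.647 × 0.4149 = 2.758 m.
Head loss: ΔE = (y₂ − y₁)³/(4y₁y₂) = (2.758 − 0.4149)³/(4×0.4149×2.758) = 12.86/4.577 = 2.810 m.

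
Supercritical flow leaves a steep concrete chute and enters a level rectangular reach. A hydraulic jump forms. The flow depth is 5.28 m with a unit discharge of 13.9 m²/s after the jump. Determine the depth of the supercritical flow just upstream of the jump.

y₁ = 1.16 m

V₂ = q/y₂ = 13.9/5.28 = 2.63 m/s; Fr₂ = V₂/√(g·y₂) = 0.366.
The Bélanger relation is symmetric: y₁/y₂ = ½[√(1 + 8Fr₂²) − 1] = ½[√2.070 − 1] = 0.219.
y₁ = 0.219 × 5.28 = 1.16 m.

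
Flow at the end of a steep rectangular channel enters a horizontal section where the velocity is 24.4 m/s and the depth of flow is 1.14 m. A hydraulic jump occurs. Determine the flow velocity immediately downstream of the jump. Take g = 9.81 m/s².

V₂ = 2.48 m/s

Fr₁ = V₁/√(g·y₁) = 24.4/√(9.81×1.14) = 7.30.
Sequent-depth ratio: y₂/y₁ = ½[√(1 + 8Fr₁²) − 1] = ½[√426.9 − 1] = 9.83.
y₂ = 9.83 × 1.14 = 11.2 m.
q = V₁·y₁ = 24.4 × 1.14 = 27.8 m²/s.
V₂ = q/y₂ = 27.8/11.2 = 2.48 m/s.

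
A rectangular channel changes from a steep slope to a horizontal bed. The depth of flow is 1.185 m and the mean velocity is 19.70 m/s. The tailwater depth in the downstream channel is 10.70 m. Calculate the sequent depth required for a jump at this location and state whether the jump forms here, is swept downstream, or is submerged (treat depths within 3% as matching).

Fr₁ = V₁/√(g·y₁) = 19.70/√(9.81×1.185) = 5.778.
From the momentum equation for a rectangular channel, y₂/y₁ = ½[√(1 + 8Fr₁²) − 1] = ½[√268.08 − 1] = 7.687.
y₂ = 7.687 × 1.185 = 9.109 m.
Tailwater y_tw = 10.70 m: y_tw > y₂, so the jump is submerged.

y₂ = 9.109 m; the jump is submerged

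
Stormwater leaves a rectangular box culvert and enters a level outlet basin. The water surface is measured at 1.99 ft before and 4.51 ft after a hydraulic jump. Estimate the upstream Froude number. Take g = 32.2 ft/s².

For a rectangular channel the momentum equation gives q² = ½·g·y₁·y₂·(y₁ + y₂) = ½×32.2×1.99×4.51×6.50 = 939.
q = √939 = 30.6 ft²/s.
V₁ = q/y₁ = 15.4 ft/s; Fr₁ = V₁/√(g·y₁) = 1.92.

Fr₁ = 1.92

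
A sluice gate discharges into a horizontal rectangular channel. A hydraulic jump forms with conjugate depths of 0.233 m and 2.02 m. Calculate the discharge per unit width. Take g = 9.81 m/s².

q = 2.28 m²/s

For a rectangular channel the momentum equation gives q² = ½·g·y₁·y₂·(y₁ + y₂) = ½×9.81×0.233×2.02×2.25 = 5.20.
q = √5.20 = 2.28 m²/s.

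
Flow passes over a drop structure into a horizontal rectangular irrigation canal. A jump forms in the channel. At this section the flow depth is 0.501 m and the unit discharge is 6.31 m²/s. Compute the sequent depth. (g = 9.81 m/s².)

y₂ = 3.78 m

V₁ = q/y₁ = 6.31/0.501 = 12.6 m/s. Fr₁ = V₁/√(g·y₁) = 12.6/√(9.81×0.501) = 5.68.
Conjugate-depth relation: y₂/y₁ = ½[√(1 + 8Fr₁²) − 1] = ½[√259.2 − 1] = 7.55.
y₂ = 7.55 × 0.501 = 3.78 m.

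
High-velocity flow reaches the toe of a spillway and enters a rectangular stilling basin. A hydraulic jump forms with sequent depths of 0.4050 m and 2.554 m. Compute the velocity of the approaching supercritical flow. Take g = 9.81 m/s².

V₁ = 9.567 m/s

For a rectangular channel the momentum equation gives q² = ½·g·y₁·y₂·(y₁ + y₂) = ½×9.81×0.4050×2.554×2.959 = 15.01.
q = √15.01 = 3.875 m²/s.
V₁ = q/y₁ = 3.875/0.4050 = 9.567 m/s.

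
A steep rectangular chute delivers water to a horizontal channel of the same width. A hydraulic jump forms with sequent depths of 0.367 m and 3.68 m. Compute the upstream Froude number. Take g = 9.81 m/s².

For a rectangular channel the momentum equation gives q² = ½·g·y₁·y₂·(y₁ + y₂) = ½×9.81×0.367×3.68×4.05 = 26.8.
q = √26.8 = 5.18 m²/s.
V₁ = q/y₁ = 14.1 m/s; Fr₁ = V₁/√(g·y₁) = 7.44.

Fr₁ = 7.44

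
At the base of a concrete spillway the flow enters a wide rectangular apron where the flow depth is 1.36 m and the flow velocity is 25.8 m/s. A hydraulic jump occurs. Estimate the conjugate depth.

y₂ = 12.9 m

Fr₁ = V₁/√(g·y₁) = 25.8/√(9.81×1.36) = 7.06.
Conjugate-depth relation: y₂/y₁ = ½[√(1 + 8Fr₁²) − 1] = ½[√400.1 − 1] = 9.50.
y₂ = 9.50 × 1.36 = 12.9 m.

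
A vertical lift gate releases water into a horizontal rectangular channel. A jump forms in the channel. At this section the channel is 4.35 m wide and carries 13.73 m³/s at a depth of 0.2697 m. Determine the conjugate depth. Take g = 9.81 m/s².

y₂ = 2.613 m

q = Q/b = 13.73/4.35 = 3.156 m²/s; V₁ = q/y₁ = 11.70 m/s. Fr₁ = V₁/√(g·y₁) = 7.195.
By Bélanger, y₂/y₁ = ½[√(1 + 8Fr₁²) − 1] = ½[√415.13 − 1] = 9.687.
y₂ = 9.687 × 0.2697 = 2.613 m.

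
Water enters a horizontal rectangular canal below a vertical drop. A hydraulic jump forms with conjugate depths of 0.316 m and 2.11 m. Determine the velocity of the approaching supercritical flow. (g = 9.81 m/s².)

For a rectangular channel the momentum equation gives q² = ½·g·y₁·y₂·(y₁ + y₂) = ½×9.81×0.316×2.11×2.43 = 7.93.
q = √7.93 = 2.82 m²/s.
V₁ = q/y₁ = 2.82/0.316 = 8.91 m/s.

V₁ = 8.91 m/s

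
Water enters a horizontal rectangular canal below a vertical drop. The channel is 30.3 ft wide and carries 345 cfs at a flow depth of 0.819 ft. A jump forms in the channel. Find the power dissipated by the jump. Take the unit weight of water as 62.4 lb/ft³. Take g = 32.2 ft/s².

P = 31.4 hp

q = Q/b = 345/30.3 = 11.4 ft²/s; V₁ = q/y₁ = 13.9 ft/s. Fr₁ = V₁/√(g·y₁) = 2.71.
Conjugate-depth relation: y₂/y₁ = ½[√(1 + 8Fr₁²) − 1] = ½[√59.63 − 1] = 3.36.
y₂ = 3.36 × 0.819 = 2.75 ft.
Head loss: ΔE = (y₂ − y₁)³/(4y₁y₂) = (2.75 − 0.819)³/(4×0.819×2.75) = 7.23/9.02 = 0.802 ft.
P = γ·Q·ΔE/550 = 62.4 × 345 × 0.802 / 550 = 31.4 hp.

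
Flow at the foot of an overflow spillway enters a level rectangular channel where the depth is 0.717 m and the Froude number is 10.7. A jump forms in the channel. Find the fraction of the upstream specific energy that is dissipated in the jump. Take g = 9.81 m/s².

Fr₁ = 10.7 (given).
Sequent-depth ratio: y₂/y₁ = ½[√(1 + 8Fr₁²) − 1] = ½[√916.9 − 1] = 14.6.
y₂ = 14.6 × 0.717 = 10.5 m.
E₁ = y₁(1 + Fr₁²/2) = 0.717×(1 + 10.7²/2) = 41.8 m. ΔE = (y₂ − y₁)³/(4y₁y₂) = 31.1 m. ΔE/E₁ = 31.1/41.8 = 0.744.

ΔE/E₁ = 0.744 (74.4%)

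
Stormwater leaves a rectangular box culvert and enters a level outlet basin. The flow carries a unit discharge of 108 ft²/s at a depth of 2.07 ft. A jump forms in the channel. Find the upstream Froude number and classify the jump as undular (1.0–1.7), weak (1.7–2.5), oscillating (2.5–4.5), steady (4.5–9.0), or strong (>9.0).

Fr₁ = 6.39; steady jump

V₁ = q/y₁ = 108/2.07 = 52.2 ft/s. Fr₁ = V₁/√(g·y₁) = 52.2/√(32.2×2.07) = 6.39.
Fr₁ = 6.39 lies in the steady range.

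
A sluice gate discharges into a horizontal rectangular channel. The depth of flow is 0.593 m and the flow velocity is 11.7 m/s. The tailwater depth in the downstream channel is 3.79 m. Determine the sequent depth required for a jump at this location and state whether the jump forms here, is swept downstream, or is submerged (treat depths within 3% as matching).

y₂ = 3.78 m; the jump forms here

Fr₁ = V₁/√(g·y₁) = 11.7/√(9.81×0.593) = 4.85.
Bélanger equation: y₂/y₁ = ½[√(1 + 8Fr₁²) − 1] = ½[√189.3 − 1] = 6.38.
y₂ = 6.38 × 0.593 = 3.78 m.
Tailwater y_tw = 3.79 m: y_tw ≈ y₂, so the jump forms here.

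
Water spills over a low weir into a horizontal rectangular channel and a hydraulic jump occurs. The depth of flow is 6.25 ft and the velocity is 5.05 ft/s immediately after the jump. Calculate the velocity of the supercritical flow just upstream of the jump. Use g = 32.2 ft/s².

Fr₂ = V₂/√(g·y₂) = 5.05/√(32.2×6.25) = 0.356.
From the momentum equation (using Fr₂), y₁/y₂ = ½[√(1 + 8Fr₂²) − 1] = ½[√2.014 − 1] = 0.210.
y₁ = 0.210 × 6.25 = 1.31 ft.
V₁ = q/y₁ = 31.6/1.31 = 24.1 ft/s.

V₁ = 24.1 ft/s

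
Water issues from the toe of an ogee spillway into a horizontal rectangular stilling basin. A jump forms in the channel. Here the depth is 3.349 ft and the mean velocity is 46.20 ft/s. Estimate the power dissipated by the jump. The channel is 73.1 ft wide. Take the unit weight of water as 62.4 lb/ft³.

P = 20593 hp

Fr₁ = V₁/√(g·y₁) = 46.20/√(32.2×3.349) = 4.449.
From the momentum equation for a rectangular channel, y₂/y₁ = ½[√(1 + 8Fr₁²) − 1] = ½[√159.34 − 1] = 5.812.
y₂ = 5.812 × 3.349 = 19.46 ft.
Head loss: ΔE = (y₂ − y₁)³/(4y₁y₂) = (19.46 − 3.349)³/(4×3.349×19.46) = 4184/260.7 = 16.05 ft.
q = V₁·y₁ = 46.20 × 3.349 = 154.7 ft²/s. Q = q·b = 154.7 × 73.1 = 11310 cfs. P = γ·Q·ΔE/550 = 62.4 × 11310 × 16.05 / 550 = 20593 hp.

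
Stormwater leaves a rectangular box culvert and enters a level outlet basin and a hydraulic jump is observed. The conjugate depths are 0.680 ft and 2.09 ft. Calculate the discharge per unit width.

q = 7.96 ft²/s

For a rectangular channel the momentum equation gives q² = ½·g·y₁·y₂·(y₁ + y₂) = ½×32.2×0.680×2.09×2.77 = 63.4.
q = √63.4 = 7.96 ft²/s.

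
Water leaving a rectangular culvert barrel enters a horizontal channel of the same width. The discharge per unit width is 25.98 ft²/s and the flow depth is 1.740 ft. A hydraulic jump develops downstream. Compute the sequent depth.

y₂ = 4.115 ft

V₁ = q/y₁ = 25.98/1.740 = 14.93 ft/s. Fr₁ = V₁/√(g·y₁) = 14.93/√(32.2×1.740) = 1.995.
From the momentum equation for a rectangular channel, y₂/y₁ = ½[√(1 + 8Fr₁²) − 1] = ½[√32.832 − 1] = 2.365.
y₂ = 2.365 × 1.740 = 4.115 ft.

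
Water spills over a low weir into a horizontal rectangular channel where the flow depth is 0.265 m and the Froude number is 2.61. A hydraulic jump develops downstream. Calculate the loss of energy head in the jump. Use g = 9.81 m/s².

ΔE = 0.226 m

Fr₁ = 2.61 (given).
By Bélanger, y₂/y₁ = ½[√(1 + 8Fr₁²) − 1] = ½[√55.50 − 1] = 3.22.
y₂ = 3.22 × 0.265 = 0.855 m.
V₁ = Fr₁·√(g·y₁) = 2.61×√(9.81×0.265) = 4.21 m/s; q = V₁·y₁ = 1.12 m²/s. V₂ = q/y₂ = 1.12/0.855 = 1.30 m/s. E₁ = y₁ + V₁²/2g = 1.17 m; E₂ = y₂ + V₂²/2g = 0.941 m. ΔE = E₁ − E₂ = 0.226 m.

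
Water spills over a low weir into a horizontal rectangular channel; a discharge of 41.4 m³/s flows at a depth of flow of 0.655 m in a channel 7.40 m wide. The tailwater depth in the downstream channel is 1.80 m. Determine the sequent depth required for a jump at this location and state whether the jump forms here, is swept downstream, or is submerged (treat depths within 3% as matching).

q = Q/b = 41.4/7.40 = 5.59 m²/s; V₁ = q/y₁ = 8.54 m/s. Fr₁ = V₁/√(g·y₁) = 3.37.
By Bélanger, y₂/y₁ = ½[√(1 + 8Fr₁²) − 1] = ½[√91.83 − 1] = 4.29.
y₂ = 4.29 × 0.655 = 2.81 m.
Tailwater y_tw = 1.80 m: y_tw < y₂, so the jump is swept downstream.

y₂ = 2.81 m; the jump is swept downstream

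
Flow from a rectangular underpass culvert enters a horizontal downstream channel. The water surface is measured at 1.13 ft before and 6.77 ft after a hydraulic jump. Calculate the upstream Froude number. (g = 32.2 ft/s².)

For a rectangular channel the momentum equation gives q² = ½·g·y₁·y₂·(y₁ + y₂) = ½×32.2×1.13×6.77×7.90 = 973.
q = √973 = 31.2 ft²/s.
V₁ = q/y₁ = 27.6 ft/s; Fr₁ = V₁/√(g·y₁) = 4.58.

Fr₁ = 4.58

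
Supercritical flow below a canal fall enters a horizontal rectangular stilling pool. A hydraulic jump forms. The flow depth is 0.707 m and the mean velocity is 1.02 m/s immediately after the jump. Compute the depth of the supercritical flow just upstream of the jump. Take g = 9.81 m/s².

Fr₂ = V₂/√(g·y₂) = 1.02/√(9.81×0.707) = 0.387.
Applying the sequent-depth relation in reverse, y₁/y₂ = ½[√(1 + 8Fr₂²) − 1] = ½[√2.200 − 1] = 0.242.
y₁ = 0.242 × 0.707 = 0.171 m.

y₁ = 0.171 m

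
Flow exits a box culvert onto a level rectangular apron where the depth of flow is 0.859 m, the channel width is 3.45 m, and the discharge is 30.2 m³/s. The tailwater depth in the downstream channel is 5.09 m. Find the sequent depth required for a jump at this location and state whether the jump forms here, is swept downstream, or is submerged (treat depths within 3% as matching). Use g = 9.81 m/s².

q = Q/b = 30.2/3.45 = 8.75 m²/s; V₁ = q/y₁ = 10.2 m/s. Fr₁ = V₁/√(g·y₁) = 3.51.
Bélanger equation: y₂/y₁ = ½[√(1 + 8Fr₁²) − 1] = ½[√99.59 − 1] = 4.49.
y₂ = 4.49 × 0.859 = 3.86 m.
Tailwater y_tw = 5.09 m: y_tw > y₂, so the jump is submerged.

y₂ = 3.86 m; the jump is submerged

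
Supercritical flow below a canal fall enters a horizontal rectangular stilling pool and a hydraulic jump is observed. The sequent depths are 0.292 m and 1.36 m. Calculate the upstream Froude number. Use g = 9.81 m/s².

For a rectangular channel the momentum equation gives q² = ½·g·y₁·y₂·(y₁ + y₂) = ½×9.81×0.292×1.36×1.65 = 3.22.
q = √3.22 = 1.79 m²/s.
V₁ = q/y₁ = 6.14 m/s; Fr₁ = V₁/√(g·y₁) = 3.63.

Fr₁ = 3.63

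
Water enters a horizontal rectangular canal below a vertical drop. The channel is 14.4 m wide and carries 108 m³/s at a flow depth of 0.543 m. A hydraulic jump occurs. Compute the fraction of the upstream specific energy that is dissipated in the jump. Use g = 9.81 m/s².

ΔE/E₁ = 0.563 (56.3%)

q = Q/b = 108/14.4 = 7.50 m²/s; V₁ = q/y₁ = 13.8 m/s. Fr₁ = V₁/√(g·y₁) = 5.98.
Sequent-depth ratio: y₂/y₁ = ½[√(1 + 8Fr₁²) − 1] = ½[√287.5 − 1] = 7.98.
y₂ = 7.98 × 0.543 = 4.33 m.
E₁ = y₁ + V₁²/2g = 10.3 m. ΔE = (y₂ − y₁)³/(4y₁y₂) = 5.78 m. ΔE/E₁ = 5.78/10.3 = 0.563.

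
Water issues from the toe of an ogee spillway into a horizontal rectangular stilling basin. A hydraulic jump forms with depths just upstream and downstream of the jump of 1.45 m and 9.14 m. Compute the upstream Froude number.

Fr₁ = 4.80

For a rectangular channel the momentum equation gives q² = ½·g·y₁·y₂·(y₁ + y₂) = ½×9.81×1.45×9.14×10.6 = 688.
q = √688 = 26.2 m²/s.
V₁ = q/y₁ = 18.1 m/s; Fr₁ = V₁/√(g·y₁) = 4.80.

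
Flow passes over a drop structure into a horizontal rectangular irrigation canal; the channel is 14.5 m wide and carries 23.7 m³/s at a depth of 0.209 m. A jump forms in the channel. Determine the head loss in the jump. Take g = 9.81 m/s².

ΔE = 1.75 m

q = Q/b = 23.7/14.5 = 1.63 m²/s; V₁ = q/y₁ = 7.82 m/s. Fr₁ = V₁/√(g·y₁) = 5.46.
Sequent-depth ratio: y₂/y₁ = ½[√(1 + 8Fr₁²) − 1] = ½[√239.6 − 1] = 7.24.
y₂ = 7.24 × 0.209 = 1.51 m.
Head loss: ΔE = (y₂ − y₁)³/(4y₁y₂) = (1.51 − 0.209)³/(4×0.209×1.51) = 2.22/1.27 = 1.75 m.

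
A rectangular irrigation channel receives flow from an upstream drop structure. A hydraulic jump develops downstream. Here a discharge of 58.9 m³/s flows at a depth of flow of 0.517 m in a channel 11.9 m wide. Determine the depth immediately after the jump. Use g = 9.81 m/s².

q = Q/b = 58.9/11.9 = 4.95 m²/s; V₁ = q/y₁ = 9.57 m/s. Fr₁ = V₁/√(g·y₁) = 4.25.
Sequent-depth ratio: y₂/y₁ = ½[√(1 + 8Fr₁²) − 1] = ½[√145.6 − 1] = 5.53.
y₂ = 5.53 × 0.517 = 2.86 m.

y₂ = 2.86 m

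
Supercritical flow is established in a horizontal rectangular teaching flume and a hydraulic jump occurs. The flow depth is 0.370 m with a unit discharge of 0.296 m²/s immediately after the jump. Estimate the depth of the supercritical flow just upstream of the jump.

V₂ = q/y₂ = 0.296/0.370 = 0.800 m/s; Fr₂ = V₂/√(g·y₂) = 0.420.
The Bélanger relation is symmetric: y₁/y₂ = ½[√(1 + 8Fr₂²) − 1] = ½[√2.411 − 1] = 0.276.
y₁ = 0.276 × 0.370 = 0.102 m.

y₁ = 0.102 m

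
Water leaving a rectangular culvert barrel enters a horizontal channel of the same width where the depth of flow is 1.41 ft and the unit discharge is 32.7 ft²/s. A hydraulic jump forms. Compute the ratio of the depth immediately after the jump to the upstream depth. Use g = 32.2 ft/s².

y₂/y₁ = 4.39

V₁ = q/y₁ = 32.7/1.41 = 23.2 ft/s. Fr₁ = V₁/√(g·y₁) = 23.2/√(32.2×1.41) = 3.44.
Sequent-depth ratio: y₂/y₁ = ½[√(1 + 8Fr₁²) − 1] = ½[√95.77 − 1] = 4.39.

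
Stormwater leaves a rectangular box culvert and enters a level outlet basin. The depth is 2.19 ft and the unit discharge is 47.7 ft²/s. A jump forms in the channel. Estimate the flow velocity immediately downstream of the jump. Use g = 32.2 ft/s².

V₁ = q/y₁ = 47.7/2.19 = 21.8 ft/s. Fr₁ = V₁/√(g·y₁) = 21.8/√(32.2×2.19) = 2.59.
Sequent-depth ratio: y₂/y₁ = ½[√(1 + 8Fr₁²) − 1] = ½[√54.82 − 1] = 3.20.
y₂ = 3.20 × 2.19 = 7.01 ft.
V₂ = q/y₂ = 47.7/7.01 = 6.80 ft/s.

V₂ = 6.80 ft/s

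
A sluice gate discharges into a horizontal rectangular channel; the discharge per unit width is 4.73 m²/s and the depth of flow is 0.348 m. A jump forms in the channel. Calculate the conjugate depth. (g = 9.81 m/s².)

V₁ = q/y₁ = 4.73/0.348 = 13.6 m/s. Fr₁ = V₁/√(g·y₁) = 13.6/√(9.81×0.348) = 7.36.
From the momentum equation for a rectangular channel, y₂/y₁ = ½[√(1 + 8Fr₁²) − 1] = ½[√433.9 − 1] = 9.92.
y₂ = 9.92 × 0.348 = 3.45 m.

y₂ = 3.45 m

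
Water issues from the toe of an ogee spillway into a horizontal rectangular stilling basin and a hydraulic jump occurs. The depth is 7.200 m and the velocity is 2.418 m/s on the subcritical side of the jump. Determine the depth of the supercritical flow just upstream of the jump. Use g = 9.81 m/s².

y₁ = 1.041 m

Fr₂ = V₂/√(g·y₂) = 2.418/√(9.81×7.200) = 0.2877.
From the momentum equation (using Fr₂), y₁/y₂ = ½[√(1 + 8Fr₂²) − 1] = ½[√1.6622 − 1] = 0.1446.
y₁ = 0.1446 × 7.200 = 1.041 m.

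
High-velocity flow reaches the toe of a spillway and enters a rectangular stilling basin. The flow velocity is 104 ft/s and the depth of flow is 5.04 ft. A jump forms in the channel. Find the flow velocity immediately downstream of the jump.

Fr₁ = V₁/√(g·y₁) = 104/√(32.2×5.04) = 8.16.
Conjugate-depth relation: y₂/y₁ = ½[√(1 + 8Fr₁²) − 1] = ½[√534.2 − 1] = 11.1.
y₂ = 11.1 × 5.04 = 55.7 ft.
q = V₁·y₁ = 104 × 5.04 = 524 ft²/s.
V₂ = q/y₂ = 524/55.7 = 9.41 ft/s.

V₂ = 9.41 ft/s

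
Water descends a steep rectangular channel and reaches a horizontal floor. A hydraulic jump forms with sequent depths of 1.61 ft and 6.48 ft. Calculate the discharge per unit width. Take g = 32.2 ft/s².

For a rectangular channel the momentum equation gives q² = ½·g·y₁·y₂·(y₁ + y₂) = ½×32.2×1.61×6.48×8.09 = 1359.
q = √1359 = 36.9 ft²/s.

q = 36.9 ft²/s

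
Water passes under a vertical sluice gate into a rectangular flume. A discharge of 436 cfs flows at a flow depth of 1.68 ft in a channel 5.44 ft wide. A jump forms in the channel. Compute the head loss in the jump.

ΔE = 22.0 ft

q = Q/b = 436/5.44 = 80.1 ft²/s; V₁ = q/y₁ = 47.7 ft/s. Fr₁ = V₁/√(g·y₁) = 6.49.
Sequent-depth ratio: y₂/y₁ = ½[√(1 + 8Fr₁²) − 1] = ½[√337.6 − 1] = 8.69.
y₂ = 8.69 × 1.68 = 14.6 ft.
V₂ = q/y₂ = 80.1/14.6 = 5.49 ft/s. E₁ = y₁ + V₁²/2g = 37.0 ft; E₂ = y₂ + V₂²/2g = 15.1 ft. ΔE = E₁ − E₂ = 22.0 ft.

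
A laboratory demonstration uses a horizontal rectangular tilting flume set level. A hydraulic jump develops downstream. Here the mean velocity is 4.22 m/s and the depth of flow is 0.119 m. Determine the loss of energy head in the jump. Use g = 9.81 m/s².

ΔE = 0.391 m

Fr₁ = V₁/√(g·y₁) = 4.22/√(9.81×0.119) = 3.91.
Sequent-depth ratio: y₂/y₁ = ½[√(1 + 8Fr₁²) − 1] = ½[√123.0 − 1] = 5.05.
y₂ = 5.05 × 0.119 = 0.600 m.
Head loss: ΔE = (y₂ − y₁)³/(4y₁y₂) = (0.600 − 0.119)³/(4×0.119×0.600) = 0.112/0.286 = 0.391 m.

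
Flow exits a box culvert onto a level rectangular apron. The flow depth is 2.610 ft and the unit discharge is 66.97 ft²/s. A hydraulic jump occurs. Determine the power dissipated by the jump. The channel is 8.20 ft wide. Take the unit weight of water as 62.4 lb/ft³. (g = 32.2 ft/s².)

V₁ = q/y₁ = 66.97/2.610 = 25.66 ft/s. Fr₁ = V₁/√(g·y₁) = 25.66/√(32.2×2.610) = 2.799.
By Bélanger, y₂/y₁ = ½[√(1 + 8Fr₁²) − 1] = ½[√63.672 − 1] = 3.490.
y₂ = 3.490 × 2.610 = 9.108 ft.
Head loss: ΔE = (y₂ − y₁)³/(4y₁y₂) = (9.108 − 2.610)³/(4×2.610×9.108) = 274.4/95.09 = 2.886 ft.
Q = q·b = 66.97 × 8.20 = 549.2 cfs. P = γ·Q·ΔE/550 = 62.4 × 549.2 × 2.886 / 550 = 179.8 hp.

P = 179.8 hp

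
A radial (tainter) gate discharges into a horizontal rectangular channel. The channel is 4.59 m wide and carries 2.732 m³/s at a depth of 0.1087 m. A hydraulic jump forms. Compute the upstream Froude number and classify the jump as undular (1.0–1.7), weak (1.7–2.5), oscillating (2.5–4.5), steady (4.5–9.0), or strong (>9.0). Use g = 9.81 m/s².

q = Q/b = 2.732/4.59 = 0.5952 m²/s; V₁ = q/y₁ = 5.476 m/s. Fr₁ = V₁/√(g·y₁) = 5.303.
Fr₁ = 5.303 lies in the steady range.

Fr₁ = 5.303; steady jump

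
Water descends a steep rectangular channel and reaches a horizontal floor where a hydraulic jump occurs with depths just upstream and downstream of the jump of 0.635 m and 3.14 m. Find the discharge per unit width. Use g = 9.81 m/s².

For a rectangular channel the momentum equation gives q² = ½·g·y₁·y₂·(y₁ + y₂) = ½×9.81×0.635×3.14×3.78 = 36.9.
q = √36.9 = 6.08 m²/s.

q = 6.08 m²/s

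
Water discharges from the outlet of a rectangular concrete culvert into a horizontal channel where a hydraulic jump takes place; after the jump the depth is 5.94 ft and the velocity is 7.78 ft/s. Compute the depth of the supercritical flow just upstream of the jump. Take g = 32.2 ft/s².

Fr₂ = V₂/√(g·y₂) = 7.78/√(32.2×5.94) = 0.563.
Applying the sequent-depth relation in reverse, y₁/y₂ = ½[√(1 + 8Fr₂²) − 1] = ½[√3.532 − 1] = 0.440.
y₁ = 0.440 × 5.94 = 2.61 ft.

y₁ = 2.61 ft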